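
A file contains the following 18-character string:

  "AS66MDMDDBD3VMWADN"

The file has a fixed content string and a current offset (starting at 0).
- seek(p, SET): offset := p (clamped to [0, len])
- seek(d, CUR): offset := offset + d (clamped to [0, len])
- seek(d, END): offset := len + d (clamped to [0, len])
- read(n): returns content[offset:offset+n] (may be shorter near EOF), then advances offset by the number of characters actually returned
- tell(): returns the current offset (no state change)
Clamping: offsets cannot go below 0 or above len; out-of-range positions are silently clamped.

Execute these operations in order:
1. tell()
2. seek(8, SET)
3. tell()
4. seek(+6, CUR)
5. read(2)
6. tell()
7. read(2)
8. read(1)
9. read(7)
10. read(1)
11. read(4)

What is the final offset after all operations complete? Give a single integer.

Answer: 18

Derivation:
After 1 (tell()): offset=0
After 2 (seek(8, SET)): offset=8
After 3 (tell()): offset=8
After 4 (seek(+6, CUR)): offset=14
After 5 (read(2)): returned 'WA', offset=16
After 6 (tell()): offset=16
After 7 (read(2)): returned 'DN', offset=18
After 8 (read(1)): returned '', offset=18
After 9 (read(7)): returned '', offset=18
After 10 (read(1)): returned '', offset=18
After 11 (read(4)): returned '', offset=18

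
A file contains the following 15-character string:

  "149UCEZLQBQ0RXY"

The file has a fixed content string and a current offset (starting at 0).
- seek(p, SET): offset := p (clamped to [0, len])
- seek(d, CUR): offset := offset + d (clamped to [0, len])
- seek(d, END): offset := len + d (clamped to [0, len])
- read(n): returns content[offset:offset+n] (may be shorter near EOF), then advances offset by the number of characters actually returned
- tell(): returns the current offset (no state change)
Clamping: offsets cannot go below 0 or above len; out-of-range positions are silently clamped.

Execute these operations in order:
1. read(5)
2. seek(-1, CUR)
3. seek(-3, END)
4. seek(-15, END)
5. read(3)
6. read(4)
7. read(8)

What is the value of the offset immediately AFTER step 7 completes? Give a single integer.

Answer: 15

Derivation:
After 1 (read(5)): returned '149UC', offset=5
After 2 (seek(-1, CUR)): offset=4
After 3 (seek(-3, END)): offset=12
After 4 (seek(-15, END)): offset=0
After 5 (read(3)): returned '149', offset=3
After 6 (read(4)): returned 'UCEZ', offset=7
After 7 (read(8)): returned 'LQBQ0RXY', offset=15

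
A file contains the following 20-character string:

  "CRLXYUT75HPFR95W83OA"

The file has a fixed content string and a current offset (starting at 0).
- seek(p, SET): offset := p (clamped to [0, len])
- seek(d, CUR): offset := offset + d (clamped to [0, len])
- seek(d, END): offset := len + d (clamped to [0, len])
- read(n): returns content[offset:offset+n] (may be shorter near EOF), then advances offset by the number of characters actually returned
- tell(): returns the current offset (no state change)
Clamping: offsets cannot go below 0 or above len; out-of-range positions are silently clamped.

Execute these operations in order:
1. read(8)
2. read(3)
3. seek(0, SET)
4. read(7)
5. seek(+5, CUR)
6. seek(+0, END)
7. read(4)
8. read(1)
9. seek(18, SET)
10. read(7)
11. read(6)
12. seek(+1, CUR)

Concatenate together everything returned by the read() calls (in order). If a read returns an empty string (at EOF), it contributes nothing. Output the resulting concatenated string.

After 1 (read(8)): returned 'CRLXYUT7', offset=8
After 2 (read(3)): returned '5HP', offset=11
After 3 (seek(0, SET)): offset=0
After 4 (read(7)): returned 'CRLXYUT', offset=7
After 5 (seek(+5, CUR)): offset=12
After 6 (seek(+0, END)): offset=20
After 7 (read(4)): returned '', offset=20
After 8 (read(1)): returned '', offset=20
After 9 (seek(18, SET)): offset=18
After 10 (read(7)): returned 'OA', offset=20
After 11 (read(6)): returned '', offset=20
After 12 (seek(+1, CUR)): offset=20

Answer: CRLXYUT75HPCRLXYUTOA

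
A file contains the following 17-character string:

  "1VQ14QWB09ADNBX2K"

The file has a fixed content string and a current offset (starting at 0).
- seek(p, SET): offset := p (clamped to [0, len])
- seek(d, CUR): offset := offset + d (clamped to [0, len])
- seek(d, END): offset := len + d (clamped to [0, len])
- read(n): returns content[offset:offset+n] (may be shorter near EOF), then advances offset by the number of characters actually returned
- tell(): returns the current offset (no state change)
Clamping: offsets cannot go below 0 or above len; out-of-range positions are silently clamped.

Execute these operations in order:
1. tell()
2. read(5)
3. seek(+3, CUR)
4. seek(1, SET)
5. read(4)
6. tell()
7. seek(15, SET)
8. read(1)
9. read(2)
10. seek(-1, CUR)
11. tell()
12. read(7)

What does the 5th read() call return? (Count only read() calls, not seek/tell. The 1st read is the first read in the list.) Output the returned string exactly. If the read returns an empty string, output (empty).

Answer: K

Derivation:
After 1 (tell()): offset=0
After 2 (read(5)): returned '1VQ14', offset=5
After 3 (seek(+3, CUR)): offset=8
After 4 (seek(1, SET)): offset=1
After 5 (read(4)): returned 'VQ14', offset=5
After 6 (tell()): offset=5
After 7 (seek(15, SET)): offset=15
After 8 (read(1)): returned '2', offset=16
After 9 (read(2)): returned 'K', offset=17
After 10 (seek(-1, CUR)): offset=16
After 11 (tell()): offset=16
After 12 (read(7)): returned 'K', offset=17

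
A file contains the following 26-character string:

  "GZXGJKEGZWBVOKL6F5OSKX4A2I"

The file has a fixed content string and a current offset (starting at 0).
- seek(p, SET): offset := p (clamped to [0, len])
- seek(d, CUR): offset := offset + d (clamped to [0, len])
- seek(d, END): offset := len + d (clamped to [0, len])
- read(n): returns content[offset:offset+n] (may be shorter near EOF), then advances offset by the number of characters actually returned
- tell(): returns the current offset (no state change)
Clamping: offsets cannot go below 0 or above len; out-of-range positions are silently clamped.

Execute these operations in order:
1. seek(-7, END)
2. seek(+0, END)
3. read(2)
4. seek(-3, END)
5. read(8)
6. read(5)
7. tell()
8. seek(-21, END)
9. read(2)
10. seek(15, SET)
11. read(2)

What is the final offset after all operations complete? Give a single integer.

Answer: 17

Derivation:
After 1 (seek(-7, END)): offset=19
After 2 (seek(+0, END)): offset=26
After 3 (read(2)): returned '', offset=26
After 4 (seek(-3, END)): offset=23
After 5 (read(8)): returned 'A2I', offset=26
After 6 (read(5)): returned '', offset=26
After 7 (tell()): offset=26
After 8 (seek(-21, END)): offset=5
After 9 (read(2)): returned 'KE', offset=7
After 10 (seek(15, SET)): offset=15
After 11 (read(2)): returned '6F', offset=17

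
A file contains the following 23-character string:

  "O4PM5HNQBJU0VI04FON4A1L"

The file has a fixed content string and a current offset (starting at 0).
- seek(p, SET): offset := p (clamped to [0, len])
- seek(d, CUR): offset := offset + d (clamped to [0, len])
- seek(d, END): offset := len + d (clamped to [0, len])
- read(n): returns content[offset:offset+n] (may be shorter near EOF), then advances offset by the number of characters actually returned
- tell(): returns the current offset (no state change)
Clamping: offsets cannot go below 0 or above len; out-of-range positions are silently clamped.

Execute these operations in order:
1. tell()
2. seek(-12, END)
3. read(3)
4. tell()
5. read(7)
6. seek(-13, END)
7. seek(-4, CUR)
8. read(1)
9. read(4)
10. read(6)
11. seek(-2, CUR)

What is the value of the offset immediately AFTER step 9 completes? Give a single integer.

After 1 (tell()): offset=0
After 2 (seek(-12, END)): offset=11
After 3 (read(3)): returned '0VI', offset=14
After 4 (tell()): offset=14
After 5 (read(7)): returned '04FON4A', offset=21
After 6 (seek(-13, END)): offset=10
After 7 (seek(-4, CUR)): offset=6
After 8 (read(1)): returned 'N', offset=7
After 9 (read(4)): returned 'QBJU', offset=11

Answer: 11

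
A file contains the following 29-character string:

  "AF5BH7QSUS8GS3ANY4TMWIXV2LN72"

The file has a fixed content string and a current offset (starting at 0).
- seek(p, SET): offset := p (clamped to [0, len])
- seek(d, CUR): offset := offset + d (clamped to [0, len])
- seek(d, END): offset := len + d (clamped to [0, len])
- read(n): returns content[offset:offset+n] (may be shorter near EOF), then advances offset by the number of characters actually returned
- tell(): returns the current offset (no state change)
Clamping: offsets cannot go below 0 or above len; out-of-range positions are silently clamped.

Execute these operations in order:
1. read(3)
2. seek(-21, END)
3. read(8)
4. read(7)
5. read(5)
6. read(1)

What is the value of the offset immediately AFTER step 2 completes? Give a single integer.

After 1 (read(3)): returned 'AF5', offset=3
After 2 (seek(-21, END)): offset=8

Answer: 8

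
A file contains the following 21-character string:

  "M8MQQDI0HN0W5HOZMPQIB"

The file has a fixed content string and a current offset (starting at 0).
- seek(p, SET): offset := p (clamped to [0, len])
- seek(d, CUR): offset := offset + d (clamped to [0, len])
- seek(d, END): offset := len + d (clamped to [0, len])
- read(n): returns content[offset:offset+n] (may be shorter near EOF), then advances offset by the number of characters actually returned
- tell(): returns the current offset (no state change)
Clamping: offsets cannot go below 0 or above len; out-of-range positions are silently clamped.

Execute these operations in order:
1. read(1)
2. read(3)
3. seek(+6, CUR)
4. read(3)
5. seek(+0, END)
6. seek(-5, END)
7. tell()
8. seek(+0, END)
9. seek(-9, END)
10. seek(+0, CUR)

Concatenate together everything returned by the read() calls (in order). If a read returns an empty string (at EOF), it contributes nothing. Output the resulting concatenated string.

Answer: M8MQ0W5

Derivation:
After 1 (read(1)): returned 'M', offset=1
After 2 (read(3)): returned '8MQ', offset=4
After 3 (seek(+6, CUR)): offset=10
After 4 (read(3)): returned '0W5', offset=13
After 5 (seek(+0, END)): offset=21
After 6 (seek(-5, END)): offset=16
After 7 (tell()): offset=16
After 8 (seek(+0, END)): offset=21
After 9 (seek(-9, END)): offset=12
After 10 (seek(+0, CUR)): offset=12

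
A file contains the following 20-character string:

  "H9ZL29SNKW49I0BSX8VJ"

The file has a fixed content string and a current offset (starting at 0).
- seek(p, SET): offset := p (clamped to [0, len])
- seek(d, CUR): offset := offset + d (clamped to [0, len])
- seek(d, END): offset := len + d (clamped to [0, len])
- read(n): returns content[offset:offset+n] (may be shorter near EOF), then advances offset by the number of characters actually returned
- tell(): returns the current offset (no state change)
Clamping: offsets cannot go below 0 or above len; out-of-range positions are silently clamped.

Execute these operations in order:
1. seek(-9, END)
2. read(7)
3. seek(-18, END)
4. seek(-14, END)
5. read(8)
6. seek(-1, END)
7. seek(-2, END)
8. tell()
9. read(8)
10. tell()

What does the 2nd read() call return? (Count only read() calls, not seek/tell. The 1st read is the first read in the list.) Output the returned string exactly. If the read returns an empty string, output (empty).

After 1 (seek(-9, END)): offset=11
After 2 (read(7)): returned '9I0BSX8', offset=18
After 3 (seek(-18, END)): offset=2
After 4 (seek(-14, END)): offset=6
After 5 (read(8)): returned 'SNKW49I0', offset=14
After 6 (seek(-1, END)): offset=19
After 7 (seek(-2, END)): offset=18
After 8 (tell()): offset=18
After 9 (read(8)): returned 'VJ', offset=20
After 10 (tell()): offset=20

Answer: SNKW49I0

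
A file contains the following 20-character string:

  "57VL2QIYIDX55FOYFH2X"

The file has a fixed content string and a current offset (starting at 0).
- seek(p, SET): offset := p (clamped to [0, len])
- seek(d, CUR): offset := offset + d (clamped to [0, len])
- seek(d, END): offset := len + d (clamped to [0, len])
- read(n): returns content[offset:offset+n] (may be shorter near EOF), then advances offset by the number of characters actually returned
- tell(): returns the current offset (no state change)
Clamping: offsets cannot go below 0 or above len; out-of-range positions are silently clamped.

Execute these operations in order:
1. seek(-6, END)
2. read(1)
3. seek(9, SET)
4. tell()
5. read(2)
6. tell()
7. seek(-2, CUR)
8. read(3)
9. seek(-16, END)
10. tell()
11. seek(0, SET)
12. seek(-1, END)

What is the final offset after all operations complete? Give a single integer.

Answer: 19

Derivation:
After 1 (seek(-6, END)): offset=14
After 2 (read(1)): returned 'O', offset=15
After 3 (seek(9, SET)): offset=9
After 4 (tell()): offset=9
After 5 (read(2)): returned 'DX', offset=11
After 6 (tell()): offset=11
After 7 (seek(-2, CUR)): offset=9
After 8 (read(3)): returned 'DX5', offset=12
After 9 (seek(-16, END)): offset=4
After 10 (tell()): offset=4
After 11 (seek(0, SET)): offset=0
After 12 (seek(-1, END)): offset=19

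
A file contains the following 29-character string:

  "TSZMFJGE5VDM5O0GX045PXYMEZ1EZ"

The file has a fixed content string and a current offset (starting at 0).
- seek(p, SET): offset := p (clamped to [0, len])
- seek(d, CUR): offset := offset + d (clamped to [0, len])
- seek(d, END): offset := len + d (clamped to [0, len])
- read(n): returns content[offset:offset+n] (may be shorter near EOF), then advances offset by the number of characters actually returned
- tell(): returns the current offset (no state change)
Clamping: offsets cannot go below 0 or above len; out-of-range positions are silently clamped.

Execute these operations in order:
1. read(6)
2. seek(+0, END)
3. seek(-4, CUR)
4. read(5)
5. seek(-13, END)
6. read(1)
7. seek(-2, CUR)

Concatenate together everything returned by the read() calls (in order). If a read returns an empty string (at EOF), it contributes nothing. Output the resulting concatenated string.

After 1 (read(6)): returned 'TSZMFJ', offset=6
After 2 (seek(+0, END)): offset=29
After 3 (seek(-4, CUR)): offset=25
After 4 (read(5)): returned 'Z1EZ', offset=29
After 5 (seek(-13, END)): offset=16
After 6 (read(1)): returned 'X', offset=17
After 7 (seek(-2, CUR)): offset=15

Answer: TSZMFJZ1EZX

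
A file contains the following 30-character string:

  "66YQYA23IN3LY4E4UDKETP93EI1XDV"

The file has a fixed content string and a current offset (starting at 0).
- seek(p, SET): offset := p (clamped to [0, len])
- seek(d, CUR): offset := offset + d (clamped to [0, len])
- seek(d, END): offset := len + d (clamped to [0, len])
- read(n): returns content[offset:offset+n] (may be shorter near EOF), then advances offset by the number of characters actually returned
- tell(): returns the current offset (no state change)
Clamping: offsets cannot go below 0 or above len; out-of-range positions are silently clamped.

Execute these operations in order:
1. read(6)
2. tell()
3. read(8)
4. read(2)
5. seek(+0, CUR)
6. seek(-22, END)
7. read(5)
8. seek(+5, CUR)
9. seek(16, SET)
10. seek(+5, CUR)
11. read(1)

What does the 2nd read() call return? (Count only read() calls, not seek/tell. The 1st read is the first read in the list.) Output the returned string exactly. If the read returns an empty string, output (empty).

After 1 (read(6)): returned '66YQYA', offset=6
After 2 (tell()): offset=6
After 3 (read(8)): returned '23IN3LY4', offset=14
After 4 (read(2)): returned 'E4', offset=16
After 5 (seek(+0, CUR)): offset=16
After 6 (seek(-22, END)): offset=8
After 7 (read(5)): returned 'IN3LY', offset=13
After 8 (seek(+5, CUR)): offset=18
After 9 (seek(16, SET)): offset=16
After 10 (seek(+5, CUR)): offset=21
After 11 (read(1)): returned 'P', offset=22

Answer: 23IN3LY4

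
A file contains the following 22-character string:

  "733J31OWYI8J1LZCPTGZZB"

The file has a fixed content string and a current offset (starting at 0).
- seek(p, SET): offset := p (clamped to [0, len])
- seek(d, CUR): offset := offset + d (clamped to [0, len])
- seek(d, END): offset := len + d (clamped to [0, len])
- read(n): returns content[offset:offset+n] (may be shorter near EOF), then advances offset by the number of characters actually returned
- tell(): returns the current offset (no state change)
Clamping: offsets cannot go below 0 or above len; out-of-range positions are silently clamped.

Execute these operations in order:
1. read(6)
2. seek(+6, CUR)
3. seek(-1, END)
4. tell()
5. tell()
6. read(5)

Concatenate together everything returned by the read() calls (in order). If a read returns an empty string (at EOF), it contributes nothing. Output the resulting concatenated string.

After 1 (read(6)): returned '733J31', offset=6
After 2 (seek(+6, CUR)): offset=12
After 3 (seek(-1, END)): offset=21
After 4 (tell()): offset=21
After 5 (tell()): offset=21
After 6 (read(5)): returned 'B', offset=22

Answer: 733J31B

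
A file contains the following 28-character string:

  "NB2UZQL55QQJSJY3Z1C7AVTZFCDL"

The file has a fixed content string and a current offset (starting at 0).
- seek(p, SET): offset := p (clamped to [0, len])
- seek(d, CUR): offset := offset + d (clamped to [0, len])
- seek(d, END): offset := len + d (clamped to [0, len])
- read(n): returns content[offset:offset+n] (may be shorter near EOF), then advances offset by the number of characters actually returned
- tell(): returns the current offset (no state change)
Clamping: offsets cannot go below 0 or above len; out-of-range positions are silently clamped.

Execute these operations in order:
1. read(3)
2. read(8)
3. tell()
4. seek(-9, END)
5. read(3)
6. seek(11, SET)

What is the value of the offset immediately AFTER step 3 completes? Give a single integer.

Answer: 11

Derivation:
After 1 (read(3)): returned 'NB2', offset=3
After 2 (read(8)): returned 'UZQL55QQ', offset=11
After 3 (tell()): offset=11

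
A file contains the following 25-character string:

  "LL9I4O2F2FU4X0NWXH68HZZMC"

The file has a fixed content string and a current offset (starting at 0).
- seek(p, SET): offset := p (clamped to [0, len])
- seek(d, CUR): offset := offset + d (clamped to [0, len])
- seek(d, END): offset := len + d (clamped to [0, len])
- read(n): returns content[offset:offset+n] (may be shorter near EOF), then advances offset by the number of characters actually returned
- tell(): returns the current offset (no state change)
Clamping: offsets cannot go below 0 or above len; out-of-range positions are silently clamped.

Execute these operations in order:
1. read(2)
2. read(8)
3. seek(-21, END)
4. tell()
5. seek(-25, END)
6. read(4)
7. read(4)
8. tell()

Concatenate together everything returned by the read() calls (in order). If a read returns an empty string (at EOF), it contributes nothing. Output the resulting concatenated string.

After 1 (read(2)): returned 'LL', offset=2
After 2 (read(8)): returned '9I4O2F2F', offset=10
After 3 (seek(-21, END)): offset=4
After 4 (tell()): offset=4
After 5 (seek(-25, END)): offset=0
After 6 (read(4)): returned 'LL9I', offset=4
After 7 (read(4)): returned '4O2F', offset=8
After 8 (tell()): offset=8

Answer: LL9I4O2F2FLL9I4O2F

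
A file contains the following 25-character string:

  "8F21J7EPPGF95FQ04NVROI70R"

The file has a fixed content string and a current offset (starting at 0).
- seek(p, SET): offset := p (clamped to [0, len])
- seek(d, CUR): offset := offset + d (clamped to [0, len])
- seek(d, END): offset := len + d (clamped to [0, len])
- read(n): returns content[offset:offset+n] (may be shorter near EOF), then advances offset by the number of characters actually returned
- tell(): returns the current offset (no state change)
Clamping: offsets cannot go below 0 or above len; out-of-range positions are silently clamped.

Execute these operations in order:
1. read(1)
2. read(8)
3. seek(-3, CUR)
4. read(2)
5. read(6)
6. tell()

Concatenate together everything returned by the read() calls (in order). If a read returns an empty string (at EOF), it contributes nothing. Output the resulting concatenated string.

Answer: 8F21J7EPPEPPGF95F

Derivation:
After 1 (read(1)): returned '8', offset=1
After 2 (read(8)): returned 'F21J7EPP', offset=9
After 3 (seek(-3, CUR)): offset=6
After 4 (read(2)): returned 'EP', offset=8
After 5 (read(6)): returned 'PGF95F', offset=14
After 6 (tell()): offset=14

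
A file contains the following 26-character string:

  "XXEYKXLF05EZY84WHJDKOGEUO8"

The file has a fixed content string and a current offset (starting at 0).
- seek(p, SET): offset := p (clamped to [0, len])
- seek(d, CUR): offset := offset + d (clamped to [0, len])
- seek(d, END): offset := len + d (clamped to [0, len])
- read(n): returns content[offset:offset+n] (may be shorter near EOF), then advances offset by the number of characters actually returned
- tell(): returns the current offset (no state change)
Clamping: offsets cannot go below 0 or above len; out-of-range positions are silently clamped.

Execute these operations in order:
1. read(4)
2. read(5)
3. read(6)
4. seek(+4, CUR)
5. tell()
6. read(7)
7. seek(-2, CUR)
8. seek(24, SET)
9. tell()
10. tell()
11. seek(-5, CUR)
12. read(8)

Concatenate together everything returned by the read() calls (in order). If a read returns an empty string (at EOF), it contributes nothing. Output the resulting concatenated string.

Answer: XXEYKXLF05EZY84KOGEUO8KOGEUO8

Derivation:
After 1 (read(4)): returned 'XXEY', offset=4
After 2 (read(5)): returned 'KXLF0', offset=9
After 3 (read(6)): returned '5EZY84', offset=15
After 4 (seek(+4, CUR)): offset=19
After 5 (tell()): offset=19
After 6 (read(7)): returned 'KOGEUO8', offset=26
After 7 (seek(-2, CUR)): offset=24
After 8 (seek(24, SET)): offset=24
After 9 (tell()): offset=24
After 10 (tell()): offset=24
After 11 (seek(-5, CUR)): offset=19
After 12 (read(8)): returned 'KOGEUO8', offset=26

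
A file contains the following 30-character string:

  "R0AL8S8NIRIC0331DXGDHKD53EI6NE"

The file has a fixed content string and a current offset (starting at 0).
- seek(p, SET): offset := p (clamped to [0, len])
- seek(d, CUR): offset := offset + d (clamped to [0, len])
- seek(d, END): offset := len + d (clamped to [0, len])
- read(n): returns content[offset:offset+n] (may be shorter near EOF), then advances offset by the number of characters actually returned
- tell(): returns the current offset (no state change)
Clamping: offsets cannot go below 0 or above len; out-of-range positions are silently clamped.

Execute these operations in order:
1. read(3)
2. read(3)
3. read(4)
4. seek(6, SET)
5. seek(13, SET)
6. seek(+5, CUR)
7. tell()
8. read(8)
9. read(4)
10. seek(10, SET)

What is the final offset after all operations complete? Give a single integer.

After 1 (read(3)): returned 'R0A', offset=3
After 2 (read(3)): returned 'L8S', offset=6
After 3 (read(4)): returned '8NIR', offset=10
After 4 (seek(6, SET)): offset=6
After 5 (seek(13, SET)): offset=13
After 6 (seek(+5, CUR)): offset=18
After 7 (tell()): offset=18
After 8 (read(8)): returned 'GDHKD53E', offset=26
After 9 (read(4)): returned 'I6NE', offset=30
After 10 (seek(10, SET)): offset=10

Answer: 10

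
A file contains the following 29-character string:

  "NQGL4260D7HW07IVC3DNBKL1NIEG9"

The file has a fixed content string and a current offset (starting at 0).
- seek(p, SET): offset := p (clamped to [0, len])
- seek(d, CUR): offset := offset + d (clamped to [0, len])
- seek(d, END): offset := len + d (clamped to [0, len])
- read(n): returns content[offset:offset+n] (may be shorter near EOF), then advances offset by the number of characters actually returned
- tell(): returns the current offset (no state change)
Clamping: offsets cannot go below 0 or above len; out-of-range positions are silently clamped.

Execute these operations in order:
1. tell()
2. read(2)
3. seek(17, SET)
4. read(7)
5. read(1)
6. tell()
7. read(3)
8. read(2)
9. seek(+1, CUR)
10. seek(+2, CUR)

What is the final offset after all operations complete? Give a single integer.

After 1 (tell()): offset=0
After 2 (read(2)): returned 'NQ', offset=2
After 3 (seek(17, SET)): offset=17
After 4 (read(7)): returned '3DNBKL1', offset=24
After 5 (read(1)): returned 'N', offset=25
After 6 (tell()): offset=25
After 7 (read(3)): returned 'IEG', offset=28
After 8 (read(2)): returned '9', offset=29
After 9 (seek(+1, CUR)): offset=29
After 10 (seek(+2, CUR)): offset=29

Answer: 29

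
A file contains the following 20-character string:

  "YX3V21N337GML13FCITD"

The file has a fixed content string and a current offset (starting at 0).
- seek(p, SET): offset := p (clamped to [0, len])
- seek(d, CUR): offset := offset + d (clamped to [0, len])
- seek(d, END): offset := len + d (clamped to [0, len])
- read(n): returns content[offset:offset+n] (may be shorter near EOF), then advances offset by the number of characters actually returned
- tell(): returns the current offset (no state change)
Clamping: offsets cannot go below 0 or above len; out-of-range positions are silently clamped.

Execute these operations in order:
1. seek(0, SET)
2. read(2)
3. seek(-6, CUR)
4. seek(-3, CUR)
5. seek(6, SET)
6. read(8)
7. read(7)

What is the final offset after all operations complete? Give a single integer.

After 1 (seek(0, SET)): offset=0
After 2 (read(2)): returned 'YX', offset=2
After 3 (seek(-6, CUR)): offset=0
After 4 (seek(-3, CUR)): offset=0
After 5 (seek(6, SET)): offset=6
After 6 (read(8)): returned 'N337GML1', offset=14
After 7 (read(7)): returned '3FCITD', offset=20

Answer: 20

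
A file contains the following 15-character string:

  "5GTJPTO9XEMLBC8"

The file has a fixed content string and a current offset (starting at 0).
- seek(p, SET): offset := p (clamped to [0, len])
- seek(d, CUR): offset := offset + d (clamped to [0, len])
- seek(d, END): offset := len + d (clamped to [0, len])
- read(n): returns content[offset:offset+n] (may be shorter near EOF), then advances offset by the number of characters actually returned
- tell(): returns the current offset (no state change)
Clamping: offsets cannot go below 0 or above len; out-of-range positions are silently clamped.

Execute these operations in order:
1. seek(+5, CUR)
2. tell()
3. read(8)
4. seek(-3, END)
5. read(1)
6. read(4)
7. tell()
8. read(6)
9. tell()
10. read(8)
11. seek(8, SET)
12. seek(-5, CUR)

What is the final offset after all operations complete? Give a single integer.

Answer: 3

Derivation:
After 1 (seek(+5, CUR)): offset=5
After 2 (tell()): offset=5
After 3 (read(8)): returned 'TO9XEMLB', offset=13
After 4 (seek(-3, END)): offset=12
After 5 (read(1)): returned 'B', offset=13
After 6 (read(4)): returned 'C8', offset=15
After 7 (tell()): offset=15
After 8 (read(6)): returned '', offset=15
After 9 (tell()): offset=15
After 10 (read(8)): returned '', offset=15
After 11 (seek(8, SET)): offset=8
After 12 (seek(-5, CUR)): offset=3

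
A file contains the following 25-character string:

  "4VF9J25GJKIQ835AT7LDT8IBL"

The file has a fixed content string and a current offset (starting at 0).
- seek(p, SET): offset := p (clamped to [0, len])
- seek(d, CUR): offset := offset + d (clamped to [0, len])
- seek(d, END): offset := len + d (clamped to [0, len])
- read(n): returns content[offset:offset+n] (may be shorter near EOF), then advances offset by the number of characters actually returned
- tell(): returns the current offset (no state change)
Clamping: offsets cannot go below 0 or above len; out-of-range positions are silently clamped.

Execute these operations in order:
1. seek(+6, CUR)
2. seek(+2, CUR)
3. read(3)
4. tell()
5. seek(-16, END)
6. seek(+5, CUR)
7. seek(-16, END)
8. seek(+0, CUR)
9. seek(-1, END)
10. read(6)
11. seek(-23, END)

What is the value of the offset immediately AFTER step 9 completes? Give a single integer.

Answer: 24

Derivation:
After 1 (seek(+6, CUR)): offset=6
After 2 (seek(+2, CUR)): offset=8
After 3 (read(3)): returned 'JKI', offset=11
After 4 (tell()): offset=11
After 5 (seek(-16, END)): offset=9
After 6 (seek(+5, CUR)): offset=14
After 7 (seek(-16, END)): offset=9
After 8 (seek(+0, CUR)): offset=9
After 9 (seek(-1, END)): offset=24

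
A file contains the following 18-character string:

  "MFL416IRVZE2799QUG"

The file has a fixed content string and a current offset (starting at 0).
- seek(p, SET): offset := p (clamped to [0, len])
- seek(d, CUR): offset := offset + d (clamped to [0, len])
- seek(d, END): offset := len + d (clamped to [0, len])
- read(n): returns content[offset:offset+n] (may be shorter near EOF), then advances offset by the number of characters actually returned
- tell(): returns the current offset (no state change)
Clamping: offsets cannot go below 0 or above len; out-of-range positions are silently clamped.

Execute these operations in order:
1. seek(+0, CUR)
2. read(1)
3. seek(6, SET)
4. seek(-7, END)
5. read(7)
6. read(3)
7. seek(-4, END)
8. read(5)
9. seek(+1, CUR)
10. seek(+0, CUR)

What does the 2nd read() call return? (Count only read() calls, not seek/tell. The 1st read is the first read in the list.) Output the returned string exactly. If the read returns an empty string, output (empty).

After 1 (seek(+0, CUR)): offset=0
After 2 (read(1)): returned 'M', offset=1
After 3 (seek(6, SET)): offset=6
After 4 (seek(-7, END)): offset=11
After 5 (read(7)): returned '2799QUG', offset=18
After 6 (read(3)): returned '', offset=18
After 7 (seek(-4, END)): offset=14
After 8 (read(5)): returned '9QUG', offset=18
After 9 (seek(+1, CUR)): offset=18
After 10 (seek(+0, CUR)): offset=18

Answer: 2799QUG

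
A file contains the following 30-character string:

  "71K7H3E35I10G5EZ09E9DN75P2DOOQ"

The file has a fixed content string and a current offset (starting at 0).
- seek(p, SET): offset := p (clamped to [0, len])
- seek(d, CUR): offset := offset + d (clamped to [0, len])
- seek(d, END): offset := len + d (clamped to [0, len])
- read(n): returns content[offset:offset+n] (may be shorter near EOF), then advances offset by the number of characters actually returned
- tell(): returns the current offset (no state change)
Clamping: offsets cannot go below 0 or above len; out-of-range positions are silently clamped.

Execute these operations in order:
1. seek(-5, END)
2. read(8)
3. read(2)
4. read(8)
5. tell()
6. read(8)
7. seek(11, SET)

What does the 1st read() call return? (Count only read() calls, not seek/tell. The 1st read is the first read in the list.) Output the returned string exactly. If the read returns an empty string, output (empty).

After 1 (seek(-5, END)): offset=25
After 2 (read(8)): returned '2DOOQ', offset=30
After 3 (read(2)): returned '', offset=30
After 4 (read(8)): returned '', offset=30
After 5 (tell()): offset=30
After 6 (read(8)): returned '', offset=30
After 7 (seek(11, SET)): offset=11

Answer: 2DOOQ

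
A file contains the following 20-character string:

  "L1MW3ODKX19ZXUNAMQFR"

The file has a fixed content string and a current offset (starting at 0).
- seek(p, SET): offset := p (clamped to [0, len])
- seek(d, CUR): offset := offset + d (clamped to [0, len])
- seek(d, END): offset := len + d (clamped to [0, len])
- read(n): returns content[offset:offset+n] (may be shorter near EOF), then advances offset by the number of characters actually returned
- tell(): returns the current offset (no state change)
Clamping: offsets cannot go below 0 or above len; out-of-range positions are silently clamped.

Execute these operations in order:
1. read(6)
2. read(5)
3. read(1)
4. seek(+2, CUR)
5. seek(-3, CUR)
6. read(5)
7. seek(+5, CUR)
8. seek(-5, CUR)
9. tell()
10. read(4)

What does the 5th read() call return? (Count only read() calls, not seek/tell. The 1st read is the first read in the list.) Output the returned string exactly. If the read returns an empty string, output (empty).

After 1 (read(6)): returned 'L1MW3O', offset=6
After 2 (read(5)): returned 'DKX19', offset=11
After 3 (read(1)): returned 'Z', offset=12
After 4 (seek(+2, CUR)): offset=14
After 5 (seek(-3, CUR)): offset=11
After 6 (read(5)): returned 'ZXUNA', offset=16
After 7 (seek(+5, CUR)): offset=20
After 8 (seek(-5, CUR)): offset=15
After 9 (tell()): offset=15
After 10 (read(4)): returned 'AMQF', offset=19

Answer: AMQF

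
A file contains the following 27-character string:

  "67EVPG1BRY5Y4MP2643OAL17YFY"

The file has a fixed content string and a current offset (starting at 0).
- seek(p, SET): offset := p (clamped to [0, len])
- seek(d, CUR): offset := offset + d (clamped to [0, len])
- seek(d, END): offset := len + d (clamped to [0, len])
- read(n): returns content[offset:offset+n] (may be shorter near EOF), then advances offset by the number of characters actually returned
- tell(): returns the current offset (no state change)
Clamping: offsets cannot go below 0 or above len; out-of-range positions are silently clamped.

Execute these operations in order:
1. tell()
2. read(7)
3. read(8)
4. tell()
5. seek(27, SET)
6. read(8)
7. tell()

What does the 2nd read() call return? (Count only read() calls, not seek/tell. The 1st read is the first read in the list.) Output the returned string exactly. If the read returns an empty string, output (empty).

Answer: BRY5Y4MP

Derivation:
After 1 (tell()): offset=0
After 2 (read(7)): returned '67EVPG1', offset=7
After 3 (read(8)): returned 'BRY5Y4MP', offset=15
After 4 (tell()): offset=15
After 5 (seek(27, SET)): offset=27
After 6 (read(8)): returned '', offset=27
After 7 (tell()): offset=27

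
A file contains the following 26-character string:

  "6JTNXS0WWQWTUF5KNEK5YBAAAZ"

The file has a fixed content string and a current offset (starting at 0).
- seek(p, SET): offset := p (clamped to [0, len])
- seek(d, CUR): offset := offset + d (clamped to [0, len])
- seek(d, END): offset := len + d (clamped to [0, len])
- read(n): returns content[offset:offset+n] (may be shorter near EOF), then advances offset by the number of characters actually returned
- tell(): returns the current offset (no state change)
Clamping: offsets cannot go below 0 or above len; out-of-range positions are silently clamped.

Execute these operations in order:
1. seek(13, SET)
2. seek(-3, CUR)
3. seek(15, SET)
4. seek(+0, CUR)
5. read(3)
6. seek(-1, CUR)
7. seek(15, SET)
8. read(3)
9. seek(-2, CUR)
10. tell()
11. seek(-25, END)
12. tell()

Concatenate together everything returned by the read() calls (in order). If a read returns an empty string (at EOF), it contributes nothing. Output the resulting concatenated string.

After 1 (seek(13, SET)): offset=13
After 2 (seek(-3, CUR)): offset=10
After 3 (seek(15, SET)): offset=15
After 4 (seek(+0, CUR)): offset=15
After 5 (read(3)): returned 'KNE', offset=18
After 6 (seek(-1, CUR)): offset=17
After 7 (seek(15, SET)): offset=15
After 8 (read(3)): returned 'KNE', offset=18
After 9 (seek(-2, CUR)): offset=16
After 10 (tell()): offset=16
After 11 (seek(-25, END)): offset=1
After 12 (tell()): offset=1

Answer: KNEKNE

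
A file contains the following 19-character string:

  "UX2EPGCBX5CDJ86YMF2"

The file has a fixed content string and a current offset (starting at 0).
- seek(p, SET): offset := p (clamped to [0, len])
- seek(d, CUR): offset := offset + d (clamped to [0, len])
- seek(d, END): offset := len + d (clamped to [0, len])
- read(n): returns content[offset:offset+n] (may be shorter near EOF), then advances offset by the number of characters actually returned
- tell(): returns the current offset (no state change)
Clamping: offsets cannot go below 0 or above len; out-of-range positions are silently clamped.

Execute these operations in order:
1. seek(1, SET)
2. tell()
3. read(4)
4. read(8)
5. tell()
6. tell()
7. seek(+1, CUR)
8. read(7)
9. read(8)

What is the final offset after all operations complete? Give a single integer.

Answer: 19

Derivation:
After 1 (seek(1, SET)): offset=1
After 2 (tell()): offset=1
After 3 (read(4)): returned 'X2EP', offset=5
After 4 (read(8)): returned 'GCBX5CDJ', offset=13
After 5 (tell()): offset=13
After 6 (tell()): offset=13
After 7 (seek(+1, CUR)): offset=14
After 8 (read(7)): returned '6YMF2', offset=19
After 9 (read(8)): returned '', offset=19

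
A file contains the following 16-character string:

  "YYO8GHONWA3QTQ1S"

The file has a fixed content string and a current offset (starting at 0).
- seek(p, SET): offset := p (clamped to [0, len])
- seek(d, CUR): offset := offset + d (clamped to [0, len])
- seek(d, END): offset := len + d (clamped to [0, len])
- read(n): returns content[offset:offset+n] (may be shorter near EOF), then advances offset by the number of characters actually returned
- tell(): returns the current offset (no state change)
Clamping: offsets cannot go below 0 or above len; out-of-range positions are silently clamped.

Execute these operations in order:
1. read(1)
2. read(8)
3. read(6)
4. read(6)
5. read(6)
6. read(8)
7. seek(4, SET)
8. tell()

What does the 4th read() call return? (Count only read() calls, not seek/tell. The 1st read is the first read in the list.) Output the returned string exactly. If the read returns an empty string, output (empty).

After 1 (read(1)): returned 'Y', offset=1
After 2 (read(8)): returned 'YO8GHONW', offset=9
After 3 (read(6)): returned 'A3QTQ1', offset=15
After 4 (read(6)): returned 'S', offset=16
After 5 (read(6)): returned '', offset=16
After 6 (read(8)): returned '', offset=16
After 7 (seek(4, SET)): offset=4
After 8 (tell()): offset=4

Answer: S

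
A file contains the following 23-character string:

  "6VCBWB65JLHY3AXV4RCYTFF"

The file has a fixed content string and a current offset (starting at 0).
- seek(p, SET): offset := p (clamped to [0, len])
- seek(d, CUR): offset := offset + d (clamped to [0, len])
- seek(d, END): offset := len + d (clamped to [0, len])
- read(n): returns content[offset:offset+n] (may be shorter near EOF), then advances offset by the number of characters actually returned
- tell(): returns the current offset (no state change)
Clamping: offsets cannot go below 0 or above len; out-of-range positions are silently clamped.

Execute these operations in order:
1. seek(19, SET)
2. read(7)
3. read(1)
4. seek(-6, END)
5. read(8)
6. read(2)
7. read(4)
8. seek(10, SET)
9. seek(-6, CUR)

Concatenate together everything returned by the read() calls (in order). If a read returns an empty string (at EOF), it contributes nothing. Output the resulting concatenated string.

After 1 (seek(19, SET)): offset=19
After 2 (read(7)): returned 'YTFF', offset=23
After 3 (read(1)): returned '', offset=23
After 4 (seek(-6, END)): offset=17
After 5 (read(8)): returned 'RCYTFF', offset=23
After 6 (read(2)): returned '', offset=23
After 7 (read(4)): returned '', offset=23
After 8 (seek(10, SET)): offset=10
After 9 (seek(-6, CUR)): offset=4

Answer: YTFFRCYTFF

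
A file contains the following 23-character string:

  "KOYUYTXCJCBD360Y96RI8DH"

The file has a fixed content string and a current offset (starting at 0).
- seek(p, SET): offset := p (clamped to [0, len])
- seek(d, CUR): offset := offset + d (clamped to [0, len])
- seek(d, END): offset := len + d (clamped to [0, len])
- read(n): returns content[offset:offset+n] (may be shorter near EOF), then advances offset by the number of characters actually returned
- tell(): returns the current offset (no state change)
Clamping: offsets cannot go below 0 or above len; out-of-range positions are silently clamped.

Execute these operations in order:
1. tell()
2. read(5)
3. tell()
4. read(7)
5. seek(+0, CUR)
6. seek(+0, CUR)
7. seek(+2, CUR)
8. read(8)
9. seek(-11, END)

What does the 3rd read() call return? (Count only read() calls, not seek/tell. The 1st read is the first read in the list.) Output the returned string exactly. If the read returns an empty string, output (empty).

Answer: 0Y96RI8D

Derivation:
After 1 (tell()): offset=0
After 2 (read(5)): returned 'KOYUY', offset=5
After 3 (tell()): offset=5
After 4 (read(7)): returned 'TXCJCBD', offset=12
After 5 (seek(+0, CUR)): offset=12
After 6 (seek(+0, CUR)): offset=12
After 7 (seek(+2, CUR)): offset=14
After 8 (read(8)): returned '0Y96RI8D', offset=22
After 9 (seek(-11, END)): offset=12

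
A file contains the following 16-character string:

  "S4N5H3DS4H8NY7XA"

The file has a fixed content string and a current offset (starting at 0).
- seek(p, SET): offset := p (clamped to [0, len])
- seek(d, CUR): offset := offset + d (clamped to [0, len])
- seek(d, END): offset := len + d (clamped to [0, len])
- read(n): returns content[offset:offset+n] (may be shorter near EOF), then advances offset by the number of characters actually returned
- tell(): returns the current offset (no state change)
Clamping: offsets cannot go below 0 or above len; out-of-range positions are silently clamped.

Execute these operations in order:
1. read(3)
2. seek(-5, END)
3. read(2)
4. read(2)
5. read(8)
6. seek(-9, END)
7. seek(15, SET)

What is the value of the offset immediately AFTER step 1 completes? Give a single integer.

After 1 (read(3)): returned 'S4N', offset=3

Answer: 3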